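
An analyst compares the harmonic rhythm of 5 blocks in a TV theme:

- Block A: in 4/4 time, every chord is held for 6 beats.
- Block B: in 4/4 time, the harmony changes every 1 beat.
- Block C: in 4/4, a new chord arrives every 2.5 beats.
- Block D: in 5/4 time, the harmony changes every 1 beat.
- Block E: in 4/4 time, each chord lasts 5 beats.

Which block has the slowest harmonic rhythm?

Block A

A: 4 beats/bar ÷ 6 beats/chord = 2/3 chords/bar.
B: 4 beats/bar ÷ 1 beat/chord = 4 chords/bar.
C: 4 beats/bar ÷ 2.5 beats/chord = 1.6 chords/bar.
D: 5 beats/bar ÷ 1 beat/chord = 5 chords/bar.
E: 4 beats/bar ÷ 5 beats/chord = 0.8 chords/bar.
Slowest is A at 2/3 chords/bar.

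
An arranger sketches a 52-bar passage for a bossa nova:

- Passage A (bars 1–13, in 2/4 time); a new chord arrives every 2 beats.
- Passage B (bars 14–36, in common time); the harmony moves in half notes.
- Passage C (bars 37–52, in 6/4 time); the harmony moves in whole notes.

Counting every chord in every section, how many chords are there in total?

83 chords

A: 13 bars × 2 beats = 26 beats; 2 beats/chord → 13 chords.
B: 23 bars × 4 beats = 92 beats; 2 beats/chord → 46 chords.
C: 16 bars × 6 beats = 96 beats; 4 beats/chord → 24 chords.
Total: 13 + 46 + 24 = 83.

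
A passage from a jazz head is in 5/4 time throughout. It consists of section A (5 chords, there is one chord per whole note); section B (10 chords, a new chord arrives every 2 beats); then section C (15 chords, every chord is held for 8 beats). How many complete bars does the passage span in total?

32 bars

A: 5 × 4 = 20 beats = 4 bars.
B: 10 × 2 = 20 beats = 4 bars.
C: 15 × 8 = 120 beats = 24 bars.
Total: 4 + 4 + 24 = 32 bars.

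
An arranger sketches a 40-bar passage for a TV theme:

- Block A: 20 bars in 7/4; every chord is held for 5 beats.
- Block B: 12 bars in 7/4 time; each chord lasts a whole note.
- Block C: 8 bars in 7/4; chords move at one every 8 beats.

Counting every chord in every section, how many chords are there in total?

56 chords

A: 20 bars × 7 beats = 140 beats; 5 beats/chord → 28 chords.
B: 12 bars × 7 beats = 84 beats; 4 beats/chord → 21 chords.
C: 8 bars × 7 beats = 56 beats; 8 beats/chord → 7 chords.
Total: 28 + 21 + 7 = 56.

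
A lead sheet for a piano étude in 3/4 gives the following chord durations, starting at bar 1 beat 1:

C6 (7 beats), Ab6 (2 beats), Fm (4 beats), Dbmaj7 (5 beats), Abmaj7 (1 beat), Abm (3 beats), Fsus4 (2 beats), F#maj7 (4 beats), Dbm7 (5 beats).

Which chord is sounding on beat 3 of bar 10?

Dbm7

Beat 3 of bar 10 is beat (10−1)×3 + 3 = 30 overall.
Running totals: C6 ends at 7, Ab6 ends at 9, Fm ends at 13, Dbmaj7 ends at 18, Abmaj7 ends at 19, Abm ends at 22, Fsus4 ends at 24, F#maj7 ends at 28, Dbm7 ends at 33.
Beat 30 falls within Dbm7.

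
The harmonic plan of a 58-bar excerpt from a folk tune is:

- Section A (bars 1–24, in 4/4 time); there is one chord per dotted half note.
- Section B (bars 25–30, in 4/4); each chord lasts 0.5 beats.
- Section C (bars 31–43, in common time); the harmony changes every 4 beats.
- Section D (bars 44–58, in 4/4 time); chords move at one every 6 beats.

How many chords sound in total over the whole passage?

103 chords

A: 24 bars × 4 beats = 96 beats; 3 beats/chord → 32 chords.
B: 6 bars × 4 beats = 24 beats; 0.5 beats/chord → 48 chords.
C: 13 bars × 4 beats = 52 beats; 4 beats/chord → 13 chords.
D: 15 bars × 4 beats = 60 beats; 6 beats/chord → 10 chords.
Total: 32 + 48 + 13 + 10 = 103.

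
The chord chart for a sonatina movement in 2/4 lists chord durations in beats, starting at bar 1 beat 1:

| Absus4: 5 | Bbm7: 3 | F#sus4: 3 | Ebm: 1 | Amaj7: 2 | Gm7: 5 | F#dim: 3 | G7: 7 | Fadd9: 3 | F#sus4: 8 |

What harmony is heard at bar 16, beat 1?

Beat 1 of bar 16 is beat (16−1)×2 + 1 = 31 overall.
Running totals: Absus4 ends at 5, Bbm7 ends at 8, F#sus4 ends at 11, Ebm ends at 12, Amaj7 ends at 14, Gm7 ends at 19, F#dim ends at 22, G7 ends at 29, Fadd9 ends at 32.
Beat 31 falls within Fadd9.

Fadd9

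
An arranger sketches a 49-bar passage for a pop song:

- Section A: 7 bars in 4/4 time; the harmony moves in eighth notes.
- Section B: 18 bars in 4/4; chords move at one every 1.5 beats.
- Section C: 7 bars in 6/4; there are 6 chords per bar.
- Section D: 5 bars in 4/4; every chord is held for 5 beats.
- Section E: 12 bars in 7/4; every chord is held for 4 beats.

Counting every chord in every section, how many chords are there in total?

A: 7 bars × 4 beats = 28 beats; 0.5 beats/chord → 56 chords.
B: 18 bars × 4 beats = 72 beats; 1.5 beats/chord → 48 chords.
C: 7 bars × 6 beats = 42 beats; 1 beat/chord → 42 chords.
D: 5 bars × 4 beats = 20 beats; 5 beats/chord → 4 chords.
E: 12 bars × 7 beats = 84 beats; 4 beats/chord → 21 chords.
Total: 56 + 48 + 42 + 4 + 21 = 171.

171 chords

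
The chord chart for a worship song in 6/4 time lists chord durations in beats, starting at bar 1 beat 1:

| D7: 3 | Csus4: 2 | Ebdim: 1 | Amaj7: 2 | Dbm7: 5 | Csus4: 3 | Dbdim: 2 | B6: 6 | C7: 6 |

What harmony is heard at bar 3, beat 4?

Csus4

Beat 4 of bar 3 is beat (3−1)×6 + 4 = 16 overall.
Running totals: D7 ends at 3, Csus4 ends at 5, Ebdim ends at 6, Amaj7 ends at 8, Dbm7 ends at 13, Csus4 ends at 16.
Beat 16 falls within Csus4.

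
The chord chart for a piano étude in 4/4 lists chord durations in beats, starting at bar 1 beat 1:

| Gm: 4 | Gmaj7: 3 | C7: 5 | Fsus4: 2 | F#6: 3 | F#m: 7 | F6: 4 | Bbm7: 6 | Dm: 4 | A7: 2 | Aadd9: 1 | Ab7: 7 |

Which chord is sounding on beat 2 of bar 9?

Beat 2 of bar 9 is beat (9−1)×4 + 2 = 34 overall.
Running totals: Gm ends at 4, Gmaj7 ends at 7, C7 ends at 12, Fsus4 ends at 14, F#6 ends at 17, F#m ends at 24, F6 ends at 28, Bbm7 ends at 34.
Beat 34 falls within Bbm7.

Bbm7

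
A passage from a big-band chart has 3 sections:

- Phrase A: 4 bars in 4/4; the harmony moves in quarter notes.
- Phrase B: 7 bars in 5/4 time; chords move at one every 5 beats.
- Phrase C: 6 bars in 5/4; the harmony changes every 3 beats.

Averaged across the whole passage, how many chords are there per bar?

33/17 chords per bar

A: 4 bars of 4 beats is 16 beats; at 1 beat each that's 16 chords.
B: 7 bars of 5 beats is 35 beats; at 5 beats each that's 7 chords.
C: 6 bars of 5 beats is 30 beats; at 3 beats each that's 10 chords.
Overall: 33 chords over 17 bars → 33/17 = 33/17 chords per bar.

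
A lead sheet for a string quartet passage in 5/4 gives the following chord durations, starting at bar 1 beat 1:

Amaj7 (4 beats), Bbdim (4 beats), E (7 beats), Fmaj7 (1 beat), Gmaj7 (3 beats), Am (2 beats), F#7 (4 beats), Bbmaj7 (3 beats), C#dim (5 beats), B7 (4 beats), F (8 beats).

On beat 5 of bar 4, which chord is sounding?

Beat 5 of bar 4 is beat (4−1)×5 + 5 = 20 overall.
Running totals: Amaj7 ends at 4, Bbdim ends at 8, E ends at 15, Fmaj7 ends at 16, Gmaj7 ends at 19, Am ends at 21.
Beat 20 falls within Am.

Am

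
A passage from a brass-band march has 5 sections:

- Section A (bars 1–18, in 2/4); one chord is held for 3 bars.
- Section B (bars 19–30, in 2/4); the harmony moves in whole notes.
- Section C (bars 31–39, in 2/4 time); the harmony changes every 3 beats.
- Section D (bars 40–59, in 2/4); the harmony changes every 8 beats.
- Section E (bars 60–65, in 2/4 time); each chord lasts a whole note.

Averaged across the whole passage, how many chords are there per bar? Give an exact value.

A: 18 × 2 = 36 beats ÷ 6 = 6 chords.
B: 12 × 2 = 24 beats ÷ 4 = 6 chords.
C: 9 × 2 = 18 beats ÷ 3 = 6 chords.
D: 20 × 2 = 40 beats ÷ 8 = 5 chords.
E: 6 × 2 = 12 beats ÷ 4 = 3 chords.
Overall: 26 chords over 65 bars → 26/65 = 0.4 chords per bar.

0.4 chords per bar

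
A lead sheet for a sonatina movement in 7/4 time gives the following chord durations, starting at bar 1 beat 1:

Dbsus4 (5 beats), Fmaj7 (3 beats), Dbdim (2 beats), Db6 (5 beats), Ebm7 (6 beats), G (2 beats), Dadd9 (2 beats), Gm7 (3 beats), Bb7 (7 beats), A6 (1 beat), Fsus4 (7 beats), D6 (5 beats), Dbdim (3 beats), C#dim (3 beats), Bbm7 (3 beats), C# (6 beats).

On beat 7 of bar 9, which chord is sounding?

Beat 7 of bar 9 is beat (9−1)×7 + 7 = 63 overall.
Running totals: Dbsus4 ends at 5, Fmaj7 ends at 8, Dbdim ends at 10, Db6 ends at 15, Ebm7 ends at 21, G ends at 23, Dadd9 ends at 25, Gm7 ends at 28, Bb7 ends at 35, A6 ends at 36, Fsus4 ends at 43, D6 ends at 48, Dbdim ends at 51, C#dim ends at 54, Bbm7 ends at 57, C# ends at 63.
Beat 63 falls within C#.

C#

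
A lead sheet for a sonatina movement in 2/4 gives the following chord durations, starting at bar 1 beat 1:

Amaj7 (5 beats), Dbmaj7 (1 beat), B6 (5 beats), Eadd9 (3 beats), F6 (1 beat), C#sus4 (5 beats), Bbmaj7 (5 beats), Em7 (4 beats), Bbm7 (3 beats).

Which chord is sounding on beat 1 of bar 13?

Beat 1 of bar 13 is beat (13−1)×2 + 1 = 25 overall.
Running totals: Amaj7 ends at 5, Dbmaj7 ends at 6, B6 ends at 11, Eadd9 ends at 14, F6 ends at 15, C#sus4 ends at 20, Bbmaj7 ends at 25.
Beat 25 falls within Bbmaj7.

Bbmaj7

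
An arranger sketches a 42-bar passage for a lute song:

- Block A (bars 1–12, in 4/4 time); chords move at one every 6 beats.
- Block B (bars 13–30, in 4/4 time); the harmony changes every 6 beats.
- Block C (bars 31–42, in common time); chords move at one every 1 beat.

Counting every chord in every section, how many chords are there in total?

A has 48 beats and chords last 6 each, so 8 chords.
B has 72 beats and chords last 6 each, so 12 chords.
C has 48 beats and chords last 1 each, so 48 chords.
Total: 8 + 12 + 48 = 68.

68 chords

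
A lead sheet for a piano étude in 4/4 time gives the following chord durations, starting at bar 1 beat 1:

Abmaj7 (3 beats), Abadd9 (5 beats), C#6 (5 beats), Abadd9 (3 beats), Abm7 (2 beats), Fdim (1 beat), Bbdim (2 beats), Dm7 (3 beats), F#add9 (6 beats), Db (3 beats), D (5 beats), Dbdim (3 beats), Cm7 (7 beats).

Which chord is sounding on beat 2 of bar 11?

Beat 2 of bar 11 is beat (11−1)×4 + 2 = 42 overall.
Running totals: Abmaj7 ends at 3, Abadd9 ends at 8, C#6 ends at 13, Abadd9 ends at 16, Abm7 ends at 18, Fdim ends at 19, Bbdim ends at 21, Dm7 ends at 24, F#add9 ends at 30, Db ends at 33, D ends at 38, Dbdim ends at 41, Cm7 ends at 48.
Beat 42 falls within Cm7.

Cm7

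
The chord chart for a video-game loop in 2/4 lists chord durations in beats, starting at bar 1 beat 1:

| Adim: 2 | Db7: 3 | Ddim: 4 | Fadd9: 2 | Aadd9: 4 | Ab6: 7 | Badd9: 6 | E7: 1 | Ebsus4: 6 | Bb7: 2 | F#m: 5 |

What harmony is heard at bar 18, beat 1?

Ebsus4

Beat 1 of bar 18 is beat (18−1)×2 + 1 = 35 overall.
Running totals: Adim ends at 2, Db7 ends at 5, Ddim ends at 9, Fadd9 ends at 11, Aadd9 ends at 15, Ab6 ends at 22, Badd9 ends at 28, E7 ends at 29, Ebsus4 ends at 35.
Beat 35 falls within Ebsus4.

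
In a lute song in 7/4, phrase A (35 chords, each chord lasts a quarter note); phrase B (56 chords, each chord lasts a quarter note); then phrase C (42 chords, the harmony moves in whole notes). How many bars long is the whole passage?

37 bars

A: 35 × 1 = 35 beats = 5 bars.
B: 56 × 1 = 56 beats = 8 bars.
C: 42 × 4 = 168 beats = 24 bars.
Total: 5 + 8 + 24 = 37 bars.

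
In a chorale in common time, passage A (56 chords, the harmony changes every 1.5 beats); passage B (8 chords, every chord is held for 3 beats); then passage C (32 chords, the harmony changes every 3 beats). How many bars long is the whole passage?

51 bars

A: 56 × 1.5 = 84 beats = 21 bars.
B: 8 × 3 = 24 beats = 6 bars.
C: 32 × 3 = 96 beats = 24 bars.
Total: 21 + 6 + 24 = 51 bars.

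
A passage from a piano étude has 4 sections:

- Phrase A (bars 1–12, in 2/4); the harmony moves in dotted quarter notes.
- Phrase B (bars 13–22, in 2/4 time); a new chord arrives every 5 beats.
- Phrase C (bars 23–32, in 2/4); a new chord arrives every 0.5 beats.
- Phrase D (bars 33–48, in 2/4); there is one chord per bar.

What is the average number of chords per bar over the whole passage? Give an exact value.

A: 12 bars of 2 beats is 24 beats; at 1.5 beats each that's 16 chords.
B: 10 bars of 2 beats is 20 beats; at 5 beats each that's 4 chords.
C: 10 bars of 2 beats is 20 beats; at 0.5 beats each that's 40 chords.
D: 16 bars of 2 beats is 32 beats; at 2 beats each that's 16 chords.
Overall: 76 chords over 48 bars → 76/48 = 19/12 chords per bar.

19/12 chords per bar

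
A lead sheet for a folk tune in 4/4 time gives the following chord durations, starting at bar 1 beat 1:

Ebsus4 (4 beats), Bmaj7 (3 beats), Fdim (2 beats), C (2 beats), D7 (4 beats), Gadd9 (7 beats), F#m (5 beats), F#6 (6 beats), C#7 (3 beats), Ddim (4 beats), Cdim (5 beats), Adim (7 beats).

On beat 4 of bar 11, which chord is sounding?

Cdim

Beat 4 of bar 11 is beat (11−1)×4 + 4 = 44 overall.
Running totals: Ebsus4 ends at 4, Bmaj7 ends at 7, Fdim ends at 9, C ends at 11, D7 ends at 15, Gadd9 ends at 22, F#m ends at 27, F#6 ends at 33, C#7 ends at 36, Ddim ends at 40, Cdim ends at 45.
Beat 44 falls within Cdim.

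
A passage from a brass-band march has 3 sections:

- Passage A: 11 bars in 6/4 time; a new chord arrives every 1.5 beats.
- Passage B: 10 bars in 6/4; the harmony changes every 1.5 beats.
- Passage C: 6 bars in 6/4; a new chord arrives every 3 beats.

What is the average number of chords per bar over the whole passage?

A: 11 bars of 6 beats is 66 beats; at 1.5 beats each that's 44 chords.
B: 10 bars of 6 beats is 60 beats; at 1.5 beats each that's 40 chords.
C: 6 bars of 6 beats is 36 beats; at 3 beats each that's 12 chords.
Overall: 96 chords over 27 bars → 96/27 = 32/9 chords per bar.

32/9 chords per bar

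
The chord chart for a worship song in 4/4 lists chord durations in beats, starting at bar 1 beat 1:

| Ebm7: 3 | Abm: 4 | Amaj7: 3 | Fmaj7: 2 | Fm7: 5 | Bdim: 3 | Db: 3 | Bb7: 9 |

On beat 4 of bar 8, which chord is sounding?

Beat 4 of bar 8 is beat (8−1)×4 + 4 = 32 overall.
Running totals: Ebm7 ends at 3, Abm ends at 7, Amaj7 ends at 10, Fmaj7 ends at 12, Fm7 ends at 17, Bdim ends at 20, Db ends at 23, Bb7 ends at 32.
Beat 32 falls within Bb7.

Bb7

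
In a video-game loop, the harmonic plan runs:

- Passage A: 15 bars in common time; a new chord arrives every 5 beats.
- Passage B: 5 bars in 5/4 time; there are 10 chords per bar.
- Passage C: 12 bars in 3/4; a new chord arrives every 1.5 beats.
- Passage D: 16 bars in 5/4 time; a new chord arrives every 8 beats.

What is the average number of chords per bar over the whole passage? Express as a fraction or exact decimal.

A: 15 × 4 = 60 beats ÷ 5 = 12 chords.
B: 5 × 5 = 25 beats ÷ 0.5 = 50 chords.
C: 12 × 3 = 36 beats ÷ 1.5 = 24 chords.
D: 16 × 5 = 80 beats ÷ 8 = 10 chords.
Overall: 96 chords over 48 bars → 96/48 = 2 chords per bar.

2 chords per bar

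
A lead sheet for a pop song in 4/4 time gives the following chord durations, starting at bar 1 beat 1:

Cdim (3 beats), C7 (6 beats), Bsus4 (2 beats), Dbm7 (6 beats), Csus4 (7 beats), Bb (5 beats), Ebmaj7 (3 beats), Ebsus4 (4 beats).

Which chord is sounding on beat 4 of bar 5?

Csus4

Beat 4 of bar 5 is beat (5−1)×4 + 4 = 20 overall.
Running totals: Cdim ends at 3, C7 ends at 9, Bsus4 ends at 11, Dbm7 ends at 17, Csus4 ends at 24.
Beat 20 falls within Csus4.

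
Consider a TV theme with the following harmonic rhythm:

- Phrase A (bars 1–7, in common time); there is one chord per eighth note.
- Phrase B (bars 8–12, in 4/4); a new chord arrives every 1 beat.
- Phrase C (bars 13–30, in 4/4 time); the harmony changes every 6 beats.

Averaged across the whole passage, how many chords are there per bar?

A: 7 bars of 4 beats is 28 beats; at 0.5 beats each that's 56 chords.
B: 5 bars of 4 beats is 20 beats; at 1 beat each that's 20 chords.
C: 18 bars of 4 beats is 72 beats; at 6 beats each that's 12 chords.
Overall: 88 chords over 30 bars → 88/30 = 44/15 chords per bar.

44/15 chords per bar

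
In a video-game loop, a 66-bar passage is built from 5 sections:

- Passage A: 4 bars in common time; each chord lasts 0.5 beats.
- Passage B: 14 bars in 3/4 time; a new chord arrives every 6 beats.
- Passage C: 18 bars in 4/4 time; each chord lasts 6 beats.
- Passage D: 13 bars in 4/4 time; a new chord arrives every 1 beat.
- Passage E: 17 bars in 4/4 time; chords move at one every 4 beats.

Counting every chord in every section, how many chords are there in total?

A has 16 beats and chords last 0.5 each, so 32 chords.
B has 42 beats and chords last 6 each, so 7 chords.
C has 72 beats and chords last 6 each, so 12 chords.
D has 52 beats and chords last 1 each, so 52 chords.
E has 68 beats and chords last 4 each, so 17 chords.
Total: 32 + 7 + 12 + 52 + 17 = 120.

120 chords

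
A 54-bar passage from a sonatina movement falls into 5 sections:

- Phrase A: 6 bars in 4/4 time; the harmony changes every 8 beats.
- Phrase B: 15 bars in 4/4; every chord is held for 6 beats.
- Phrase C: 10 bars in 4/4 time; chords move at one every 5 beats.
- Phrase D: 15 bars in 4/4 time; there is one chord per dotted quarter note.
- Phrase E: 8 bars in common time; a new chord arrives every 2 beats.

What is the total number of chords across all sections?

A has 24 beats and chords last 8 each, so 3 chords.
B has 60 beats and chords last 6 each, so 10 chords.
C has 40 beats and chords last 5 each, so 8 chords.
D has 60 beats and chords last 1.5 each, so 40 chords.
E has 32 beats and chords last 2 each, so 16 chords.
Total: 3 + 10 + 8 + 40 + 16 = 77.

77 chords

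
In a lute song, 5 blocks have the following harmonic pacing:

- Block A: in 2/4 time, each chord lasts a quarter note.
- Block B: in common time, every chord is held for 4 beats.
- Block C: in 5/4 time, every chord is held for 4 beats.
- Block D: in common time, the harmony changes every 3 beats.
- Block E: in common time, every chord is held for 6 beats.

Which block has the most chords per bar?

A: 2 beats/bar ÷ 1 beat/chord = 2 chords/bar.
B: 4 beats/bar ÷ 4 beats/chord = 1 chord/bar.
C: 5 beats/bar ÷ 4 beats/chord = 1.25 chords/bar.
D: 4 beats/bar ÷ 3 beats/chord = 4/3 chords/bar.
E: 4 beats/bar ÷ 6 beats/chord = 2/3 chords/bar.
Fastest is A at 2 chords/bar.

Block A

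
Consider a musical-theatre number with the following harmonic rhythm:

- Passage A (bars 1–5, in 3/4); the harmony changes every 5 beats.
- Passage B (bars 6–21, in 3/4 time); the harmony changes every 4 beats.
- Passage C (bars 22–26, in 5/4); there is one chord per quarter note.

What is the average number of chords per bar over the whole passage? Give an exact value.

A: 5 bars of 3 beats is 15 beats; at 5 beats each that's 3 chords.
B: 16 bars of 3 beats is 48 beats; at 4 beats each that's 12 chords.
C: 5 bars of 5 beats is 25 beats; at 1 beat each that's 25 chords.
Overall: 40 chords over 26 bars → 40/26 = 20/13 chords per bar.

20/13 chords per bar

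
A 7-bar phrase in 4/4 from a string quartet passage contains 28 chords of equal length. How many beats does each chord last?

7 bars × 4 beats/bar = 28 beats total.
28 beats ÷ 28 chords = 1 beats per chord.
(That is a quarter note.)

1 beat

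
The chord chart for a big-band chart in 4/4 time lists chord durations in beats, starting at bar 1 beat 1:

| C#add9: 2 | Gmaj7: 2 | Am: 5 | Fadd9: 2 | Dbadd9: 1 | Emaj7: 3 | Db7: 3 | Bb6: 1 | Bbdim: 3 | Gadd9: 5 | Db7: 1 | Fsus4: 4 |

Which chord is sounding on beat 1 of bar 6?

Beat 1 of bar 6 is beat (6−1)×4 + 1 = 21 overall.
Running totals: C#add9 ends at 2, Gmaj7 ends at 4, Am ends at 9, Fadd9 ends at 11, Dbadd9 ends at 12, Emaj7 ends at 15, Db7 ends at 18, Bb6 ends at 19, Bbdim ends at 22.
Beat 21 falls within Bbdim.

Bbdim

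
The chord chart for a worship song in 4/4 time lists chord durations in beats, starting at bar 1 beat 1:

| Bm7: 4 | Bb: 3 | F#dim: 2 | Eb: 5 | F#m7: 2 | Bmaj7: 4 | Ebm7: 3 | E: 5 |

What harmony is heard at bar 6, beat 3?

Beat 3 of bar 6 is beat (6−1)×4 + 3 = 23 overall.
Running totals: Bm7 ends at 4, Bb ends at 7, F#dim ends at 9, Eb ends at 14, F#m7 ends at 16, Bmaj7 ends at 20, Ebm7 ends at 23.
Beat 23 falls within Ebm7.

Ebm7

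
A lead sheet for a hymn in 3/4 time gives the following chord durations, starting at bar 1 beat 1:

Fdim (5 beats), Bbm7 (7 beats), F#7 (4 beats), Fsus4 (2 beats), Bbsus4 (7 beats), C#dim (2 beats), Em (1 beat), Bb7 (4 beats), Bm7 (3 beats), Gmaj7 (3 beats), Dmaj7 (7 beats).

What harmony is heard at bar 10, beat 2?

Bb7

Beat 2 of bar 10 is beat (10−1)×3 + 2 = 29 overall.
Running totals: Fdim ends at 5, Bbm7 ends at 12, F#7 ends at 16, Fsus4 ends at 18, Bbsus4 ends at 25, C#dim ends at 27, Em ends at 28, Bb7 ends at 32.
Beat 29 falls within Bb7.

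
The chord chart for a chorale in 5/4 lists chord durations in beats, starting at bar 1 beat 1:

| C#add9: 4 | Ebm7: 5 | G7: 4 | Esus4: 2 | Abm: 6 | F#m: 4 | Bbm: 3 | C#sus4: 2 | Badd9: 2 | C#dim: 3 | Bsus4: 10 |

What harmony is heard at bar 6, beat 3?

Bbm

Beat 3 of bar 6 is beat (6−1)×5 + 3 = 28 overall.
Running totals: C#add9 ends at 4, Ebm7 ends at 9, G7 ends at 13, Esus4 ends at 15, Abm ends at 21, F#m ends at 25, Bbm ends at 28.
Beat 28 falls within Bbm.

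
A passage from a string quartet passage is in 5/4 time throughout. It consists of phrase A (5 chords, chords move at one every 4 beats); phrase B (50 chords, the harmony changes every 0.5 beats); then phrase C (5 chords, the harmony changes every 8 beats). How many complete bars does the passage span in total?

A: 5 × 4 = 20 beats = 4 bars.
B: 50 × 0.5 = 25 beats = 5 bars.
C: 5 × 8 = 40 beats = 8 bars.
Total: 4 + 5 + 8 = 17 bars.

17 bars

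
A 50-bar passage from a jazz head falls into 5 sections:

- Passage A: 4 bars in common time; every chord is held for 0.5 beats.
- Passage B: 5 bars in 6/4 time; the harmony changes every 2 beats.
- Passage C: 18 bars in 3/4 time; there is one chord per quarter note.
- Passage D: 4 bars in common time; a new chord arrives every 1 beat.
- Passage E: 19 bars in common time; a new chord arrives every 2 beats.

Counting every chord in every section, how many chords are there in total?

A: 4 bars × 4 beats = 16 beats; 0.5 beats/chord → 32 chords.
B: 5 bars × 6 beats = 30 beats; 2 beats/chord → 15 chords.
C: 18 bars × 3 beats = 54 beats; 1 beat/chord → 54 chords.
D: 4 bars × 4 beats = 16 beats; 1 beat/chord → 16 chords.
E: 19 bars × 4 beats = 76 beats; 2 beats/chord → 38 chords.
Total: 32 + 15 + 54 + 16 + 38 = 155.

155 chords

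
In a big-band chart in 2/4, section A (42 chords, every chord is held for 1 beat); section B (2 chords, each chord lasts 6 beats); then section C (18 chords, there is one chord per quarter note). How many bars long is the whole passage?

A: 42 × 1 = 42 beats = 21 bars.
B: 2 × 6 = 12 beats = 6 bars.
C: 18 × 1 = 18 beats = 9 bars.
Total: 21 + 6 + 9 = 36 bars.

36 bars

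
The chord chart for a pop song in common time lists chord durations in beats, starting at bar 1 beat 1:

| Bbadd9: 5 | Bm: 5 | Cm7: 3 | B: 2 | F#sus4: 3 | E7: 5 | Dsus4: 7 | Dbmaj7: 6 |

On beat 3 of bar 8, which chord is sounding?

Dbmaj7

Beat 3 of bar 8 is beat (8−1)×4 + 3 = 31 overall.
Running totals: Bbadd9 ends at 5, Bm ends at 10, Cm7 ends at 13, B ends at 15, F#sus4 ends at 18, E7 ends at 23, Dsus4 ends at 30, Dbmaj7 ends at 36.
Beat 31 falls within Dbmaj7.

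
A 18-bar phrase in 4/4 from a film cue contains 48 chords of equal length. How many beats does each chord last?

1.5 beats

18 bars × 4 beats/bar = 72 beats total.
72 beats ÷ 48 chords = 1.5 beats per chord.
(That is a dotted quarter note.)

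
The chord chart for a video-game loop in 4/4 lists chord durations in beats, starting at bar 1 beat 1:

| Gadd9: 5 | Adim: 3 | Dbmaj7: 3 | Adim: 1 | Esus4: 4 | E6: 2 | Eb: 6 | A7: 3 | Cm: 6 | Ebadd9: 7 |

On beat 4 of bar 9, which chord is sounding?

Ebadd9

Beat 4 of bar 9 is beat (9−1)×4 + 4 = 36 overall.
Running totals: Gadd9 ends at 5, Adim ends at 8, Dbmaj7 ends at 11, Adim ends at 12, Esus4 ends at 16, E6 ends at 18, Eb ends at 24, A7 ends at 27, Cm ends at 33, Ebadd9 ends at 40.
Beat 36 falls within Ebadd9.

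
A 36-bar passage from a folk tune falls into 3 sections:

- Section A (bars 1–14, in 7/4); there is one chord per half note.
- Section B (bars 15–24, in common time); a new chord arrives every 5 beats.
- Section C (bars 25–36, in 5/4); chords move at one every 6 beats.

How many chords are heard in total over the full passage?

67 chords

A has 98 beats and chords last 2 each, so 49 chords.
B has 40 beats and chords last 5 each, so 8 chords.
C has 60 beats and chords last 6 each, so 10 chords.
Total: 49 + 8 + 10 = 67.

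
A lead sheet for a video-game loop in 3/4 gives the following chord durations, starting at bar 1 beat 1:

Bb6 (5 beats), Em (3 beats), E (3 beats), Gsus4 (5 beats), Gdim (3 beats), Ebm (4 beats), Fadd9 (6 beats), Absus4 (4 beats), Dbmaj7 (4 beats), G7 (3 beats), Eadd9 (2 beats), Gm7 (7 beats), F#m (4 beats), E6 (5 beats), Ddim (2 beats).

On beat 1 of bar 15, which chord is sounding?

Gm7

Beat 1 of bar 15 is beat (15−1)×3 + 1 = 43 overall.
Running totals: Bb6 ends at 5, Em ends at 8, E ends at 11, Gsus4 ends at 16, Gdim ends at 19, Ebm ends at 23, Fadd9 ends at 29, Absus4 ends at 33, Dbmaj7 ends at 37, G7 ends at 40, Eadd9 ends at 42, Gm7 ends at 49.
Beat 43 falls within Gm7.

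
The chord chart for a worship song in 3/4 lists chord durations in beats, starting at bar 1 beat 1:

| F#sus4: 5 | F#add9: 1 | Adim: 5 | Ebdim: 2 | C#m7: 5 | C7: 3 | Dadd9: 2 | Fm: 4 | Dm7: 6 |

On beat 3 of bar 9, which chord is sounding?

Fm

Beat 3 of bar 9 is beat (9−1)×3 + 3 = 27 overall.
Running totals: F#sus4 ends at 5, F#add9 ends at 6, Adim ends at 11, Ebdim ends at 13, C#m7 ends at 18, C7 ends at 21, Dadd9 ends at 23, Fm ends at 27.
Beat 27 falls within Fm.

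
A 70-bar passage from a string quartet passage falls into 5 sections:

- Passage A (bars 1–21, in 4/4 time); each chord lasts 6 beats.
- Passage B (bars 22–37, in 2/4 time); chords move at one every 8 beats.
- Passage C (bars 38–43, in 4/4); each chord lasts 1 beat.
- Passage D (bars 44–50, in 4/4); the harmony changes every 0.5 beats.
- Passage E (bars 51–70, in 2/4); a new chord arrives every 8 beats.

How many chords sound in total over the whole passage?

103 chords

A: 21 bars × 4 beats = 84 beats; 6 beats/chord → 14 chords.
B: 16 bars × 2 beats = 32 beats; 8 beats/chord → 4 chords.
C: 6 bars × 4 beats = 24 beats; 1 beat/chord → 24 chords.
D: 7 bars × 4 beats = 28 beats; 0.5 beats/chord → 56 chords.
E: 20 bars × 2 beats = 40 beats; 8 beats/chord → 5 chords.
Total: 14 + 4 + 24 + 56 + 5 = 103.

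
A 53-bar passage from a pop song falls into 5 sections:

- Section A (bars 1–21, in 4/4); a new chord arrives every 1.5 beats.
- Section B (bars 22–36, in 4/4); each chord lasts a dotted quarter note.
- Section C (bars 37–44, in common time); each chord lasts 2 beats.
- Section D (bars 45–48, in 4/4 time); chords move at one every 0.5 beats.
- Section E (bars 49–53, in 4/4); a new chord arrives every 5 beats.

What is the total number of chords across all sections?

A has 84 beats and chords last 1.5 each, so 56 chords.
B has 60 beats and chords last 1.5 each, so 40 chords.
C has 32 beats and chords last 2 each, so 16 chords.
D has 16 beats and chords last 0.5 each, so 32 chords.
E has 20 beats and chords last 5 each, so 4 chords.
Total: 56 + 40 + 16 + 32 + 4 = 148.

148 chords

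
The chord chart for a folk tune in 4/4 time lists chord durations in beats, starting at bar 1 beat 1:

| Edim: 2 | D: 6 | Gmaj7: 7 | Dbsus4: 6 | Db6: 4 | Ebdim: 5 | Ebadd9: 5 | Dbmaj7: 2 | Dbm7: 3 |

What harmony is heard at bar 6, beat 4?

Beat 4 of bar 6 is beat (6−1)×4 + 4 = 24 overall.
Running totals: Edim ends at 2, D ends at 8, Gmaj7 ends at 15, Dbsus4 ends at 21, Db6 ends at 25.
Beat 24 falls within Db6.

Db6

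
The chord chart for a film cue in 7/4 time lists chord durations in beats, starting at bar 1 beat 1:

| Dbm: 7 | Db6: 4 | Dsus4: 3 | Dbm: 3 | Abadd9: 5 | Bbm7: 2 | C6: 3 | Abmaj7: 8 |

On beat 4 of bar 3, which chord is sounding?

Abadd9

Beat 4 of bar 3 is beat (3−1)×7 + 4 = 18 overall.
Running totals: Dbm ends at 7, Db6 ends at 11, Dsus4 ends at 14, Dbm ends at 17, Abadd9 ends at 22.
Beat 18 falls within Abadd9.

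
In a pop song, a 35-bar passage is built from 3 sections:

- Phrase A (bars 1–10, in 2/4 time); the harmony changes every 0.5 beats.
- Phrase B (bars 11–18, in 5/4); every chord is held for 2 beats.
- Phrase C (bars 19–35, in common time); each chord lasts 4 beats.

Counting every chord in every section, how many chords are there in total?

77 chords

A has 20 beats and chords last 0.5 each, so 40 chords.
B has 40 beats and chords last 2 each, so 20 chords.
C has 68 beats and chords last 4 each, so 17 chords.
Total: 40 + 20 + 17 = 77.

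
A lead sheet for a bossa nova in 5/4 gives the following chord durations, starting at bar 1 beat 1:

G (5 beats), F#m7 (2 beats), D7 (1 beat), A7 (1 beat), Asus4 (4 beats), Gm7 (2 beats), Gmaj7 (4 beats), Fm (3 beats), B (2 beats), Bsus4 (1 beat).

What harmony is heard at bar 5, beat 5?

Beat 5 of bar 5 is beat (5−1)×5 + 5 = 25 overall.
Running totals: G ends at 5, F#m7 ends at 7, D7 ends at 8, A7 ends at 9, Asus4 ends at 13, Gm7 ends at 15, Gmaj7 ends at 19, Fm ends at 22, B ends at 24, Bsus4 ends at 25.
Beat 25 falls within Bsus4.

Bsus4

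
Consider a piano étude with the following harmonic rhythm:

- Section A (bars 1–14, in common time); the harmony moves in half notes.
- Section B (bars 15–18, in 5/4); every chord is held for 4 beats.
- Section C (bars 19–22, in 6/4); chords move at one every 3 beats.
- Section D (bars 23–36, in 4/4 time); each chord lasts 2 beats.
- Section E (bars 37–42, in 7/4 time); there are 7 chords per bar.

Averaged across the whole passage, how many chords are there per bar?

37/14 chords per bar

A: 14 bars of 4 beats is 56 beats; at 2 beats each that's 28 chords.
B: 4 bars of 5 beats is 20 beats; at 4 beats each that's 5 chords.
C: 4 bars of 6 beats is 24 beats; at 3 beats each that's 8 chords.
D: 14 bars of 4 beats is 56 beats; at 2 beats each that's 28 chords.
E: 6 bars of 7 beats is 42 beats; at 1 beat each that's 42 chords.
Overall: 111 chords over 42 bars → 111/42 = 37/14 chords per bar.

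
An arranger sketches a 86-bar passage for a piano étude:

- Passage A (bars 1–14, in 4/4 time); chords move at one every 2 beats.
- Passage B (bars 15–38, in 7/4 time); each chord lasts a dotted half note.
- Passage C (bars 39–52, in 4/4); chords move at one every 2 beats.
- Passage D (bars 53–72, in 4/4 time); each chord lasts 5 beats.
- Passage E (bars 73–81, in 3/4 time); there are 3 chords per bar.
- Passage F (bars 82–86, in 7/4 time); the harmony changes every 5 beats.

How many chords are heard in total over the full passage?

162 chords

A: 14 bars × 4 beats = 56 beats; 2 beats/chord → 28 chords.
B: 24 bars × 7 beats = 168 beats; 3 beats/chord → 56 chords.
C: 14 bars × 4 beats = 56 beats; 2 beats/chord → 28 chords.
D: 20 bars × 4 beats = 80 beats; 5 beats/chord → 16 chords.
E: 9 bars × 3 beats = 27 beats; 1 beat/chord → 27 chords.
F: 5 bars × 7 beats = 35 beats; 5 beats/chord → 7 chords.
Total: 28 + 56 + 28 + 16 + 27 + 7 = 162.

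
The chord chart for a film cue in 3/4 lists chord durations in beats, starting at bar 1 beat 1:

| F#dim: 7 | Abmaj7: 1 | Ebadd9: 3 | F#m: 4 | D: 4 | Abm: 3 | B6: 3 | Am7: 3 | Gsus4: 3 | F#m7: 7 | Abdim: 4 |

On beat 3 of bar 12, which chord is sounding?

Beat 3 of bar 12 is beat (12−1)×3 + 3 = 36 overall.
Running totals: F#dim ends at 7, Abmaj7 ends at 8, Ebadd9 ends at 11, F#m ends at 15, D ends at 19, Abm ends at 22, B6 ends at 25, Am7 ends at 28, Gsus4 ends at 31, F#m7 ends at 38.
Beat 36 falls within F#m7.

F#m7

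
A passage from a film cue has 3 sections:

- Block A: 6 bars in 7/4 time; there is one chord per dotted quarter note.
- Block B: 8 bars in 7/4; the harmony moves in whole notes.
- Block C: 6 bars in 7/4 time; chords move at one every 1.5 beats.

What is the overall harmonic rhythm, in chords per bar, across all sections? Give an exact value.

3.5 chords per bar

A: 6 bars of 7 beats is 42 beats; at 1.5 beats each that's 28 chords.
B: 8 bars of 7 beats is 56 beats; at 4 beats each that's 14 chords.
C: 6 bars of 7 beats is 42 beats; at 1.5 beats each that's 28 chords.
Overall: 70 chords over 20 bars → 70/20 = 3.5 chords per bar.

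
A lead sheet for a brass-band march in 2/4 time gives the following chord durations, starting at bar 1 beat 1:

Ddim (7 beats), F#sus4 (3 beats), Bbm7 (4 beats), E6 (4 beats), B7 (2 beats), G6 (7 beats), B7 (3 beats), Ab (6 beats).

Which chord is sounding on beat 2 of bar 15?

Beat 2 of bar 15 is beat (15−1)×2 + 2 = 30 overall.
Running totals: Ddim ends at 7, F#sus4 ends at 10, Bbm7 ends at 14, E6 ends at 18, B7 ends at 20, G6 ends at 27, B7 ends at 30.
Beat 30 falls within B7.

B7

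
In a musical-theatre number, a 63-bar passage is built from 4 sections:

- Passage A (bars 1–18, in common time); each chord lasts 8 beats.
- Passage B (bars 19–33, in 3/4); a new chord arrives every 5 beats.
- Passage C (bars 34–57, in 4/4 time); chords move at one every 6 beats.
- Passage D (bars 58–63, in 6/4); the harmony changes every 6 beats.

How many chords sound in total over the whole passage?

40 chords

A: 18 bars × 4 beats = 72 beats; 8 beats/chord → 9 chords.
B: 15 bars × 3 beats = 45 beats; 5 beats/chord → 9 chords.
C: 24 bars × 4 beats = 96 beats; 6 beats/chord → 16 chords.
D: 6 bars × 6 beats = 36 beats; 6 beats/chord → 6 chords.
Total: 9 + 9 + 16 + 6 = 40.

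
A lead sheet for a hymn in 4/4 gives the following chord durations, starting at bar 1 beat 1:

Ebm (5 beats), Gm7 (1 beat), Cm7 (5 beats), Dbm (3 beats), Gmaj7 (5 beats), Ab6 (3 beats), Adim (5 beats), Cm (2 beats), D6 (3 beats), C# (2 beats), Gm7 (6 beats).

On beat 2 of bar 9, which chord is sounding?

Beat 2 of bar 9 is beat (9−1)×4 + 2 = 34 overall.
Running totals: Ebm ends at 5, Gm7 ends at 6, Cm7 ends at 11, Dbm ends at 14, Gmaj7 ends at 19, Ab6 ends at 22, Adim ends at 27, Cm ends at 29, D6 ends at 32, C# ends at 34.
Beat 34 falls within C#.

C#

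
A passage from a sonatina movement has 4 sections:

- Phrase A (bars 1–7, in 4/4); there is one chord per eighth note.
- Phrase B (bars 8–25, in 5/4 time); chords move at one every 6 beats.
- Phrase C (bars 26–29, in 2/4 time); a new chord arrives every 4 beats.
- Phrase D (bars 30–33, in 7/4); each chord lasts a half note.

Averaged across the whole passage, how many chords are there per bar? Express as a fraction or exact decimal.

29/11 chords per bar

A: 7 bars of 4 beats is 28 beats; at 0.5 beats each that's 56 chords.
B: 18 bars of 5 beats is 90 beats; at 6 beats each that's 15 chords.
C: 4 bars of 2 beats is 8 beats; at 4 beats each that's 2 chords.
D: 4 bars of 7 beats is 28 beats; at 2 beats each that's 14 chords.
Overall: 87 chords over 33 bars → 87/33 = 29/11 chords per bar.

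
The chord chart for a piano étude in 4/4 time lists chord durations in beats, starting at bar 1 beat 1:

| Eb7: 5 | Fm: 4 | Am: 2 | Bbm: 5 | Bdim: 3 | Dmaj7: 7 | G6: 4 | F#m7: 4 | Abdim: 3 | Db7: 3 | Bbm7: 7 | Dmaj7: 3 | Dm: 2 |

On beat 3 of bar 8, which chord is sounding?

Beat 3 of bar 8 is beat (8−1)×4 + 3 = 31 overall.
Running totals: Eb7 ends at 5, Fm ends at 9, Am ends at 11, Bbm ends at 16, Bdim ends at 19, Dmaj7 ends at 26, G6 ends at 30, F#m7 ends at 34.
Beat 31 falls within F#m7.

F#m7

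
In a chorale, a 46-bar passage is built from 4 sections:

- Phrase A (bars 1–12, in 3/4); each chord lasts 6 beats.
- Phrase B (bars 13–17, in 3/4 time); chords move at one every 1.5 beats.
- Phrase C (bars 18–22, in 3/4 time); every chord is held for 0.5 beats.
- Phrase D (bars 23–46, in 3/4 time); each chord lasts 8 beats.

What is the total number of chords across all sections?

55 chords

A: 12·3 = 36 beats, 36/6 = 6 chords.
B: 5·3 = 15 beats, 15/1.5 = 10 chords.
C: 5·3 = 15 beats, 15/0.5 = 30 chords.
D: 24·3 = 72 beats, 72/8 = 9 chords.
Total: 6 + 10 + 30 + 9 = 55.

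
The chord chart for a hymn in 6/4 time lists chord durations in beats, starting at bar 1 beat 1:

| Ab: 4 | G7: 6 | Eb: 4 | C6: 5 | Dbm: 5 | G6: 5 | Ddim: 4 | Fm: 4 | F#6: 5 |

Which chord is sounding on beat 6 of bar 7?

F#6

Beat 6 of bar 7 is beat (7−1)×6 + 6 = 42 overall.
Running totals: Ab ends at 4, G7 ends at 10, Eb ends at 14, C6 ends at 19, Dbm ends at 24, G6 ends at 29, Ddim ends at 33, Fm ends at 37, F#6 ends at 42.
Beat 42 falls within F#6.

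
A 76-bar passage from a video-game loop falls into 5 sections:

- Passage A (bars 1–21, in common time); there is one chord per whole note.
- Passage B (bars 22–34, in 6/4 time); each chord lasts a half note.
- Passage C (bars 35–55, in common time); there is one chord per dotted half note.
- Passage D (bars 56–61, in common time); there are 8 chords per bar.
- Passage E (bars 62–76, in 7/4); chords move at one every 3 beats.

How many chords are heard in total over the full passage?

A: 21 bars × 4 beats = 84 beats; 4 beats/chord → 21 chords.
B: 13 bars × 6 beats = 78 beats; 2 beats/chord → 39 chords.
C: 21 bars × 4 beats = 84 beats; 3 beats/chord → 28 chords.
D: 6 bars × 4 beats = 24 beats; 0.5 beats/chord → 48 chords.
E: 15 bars × 7 beats = 105 beats; 3 beats/chord → 35 chords.
Total: 21 + 39 + 28 + 48 + 35 = 171.

171 chords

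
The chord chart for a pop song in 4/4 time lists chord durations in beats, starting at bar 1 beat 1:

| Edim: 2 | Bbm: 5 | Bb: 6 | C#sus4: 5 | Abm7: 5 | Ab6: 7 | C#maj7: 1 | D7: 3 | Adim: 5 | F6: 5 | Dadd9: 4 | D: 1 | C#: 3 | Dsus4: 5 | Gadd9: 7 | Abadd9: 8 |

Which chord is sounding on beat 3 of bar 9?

Beat 3 of bar 9 is beat (9−1)×4 + 3 = 35 overall.
Running totals: Edim ends at 2, Bbm ends at 7, Bb ends at 13, C#sus4 ends at 18, Abm7 ends at 23, Ab6 ends at 30, C#maj7 ends at 31, D7 ends at 34, Adim ends at 39.
Beat 35 falls within Adim.

Adim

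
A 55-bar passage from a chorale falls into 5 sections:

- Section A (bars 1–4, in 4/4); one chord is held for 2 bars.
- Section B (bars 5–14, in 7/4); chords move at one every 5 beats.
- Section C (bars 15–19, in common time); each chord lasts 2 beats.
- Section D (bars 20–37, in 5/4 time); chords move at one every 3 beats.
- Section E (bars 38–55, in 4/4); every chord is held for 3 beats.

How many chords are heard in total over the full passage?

80 chords

A: 4 bars × 4 beats = 16 beats; 8 beats/chord → 2 chords.
B: 10 bars × 7 beats = 70 beats; 5 beats/chord → 14 chords.
C: 5 bars × 4 beats = 20 beats; 2 beats/chord → 10 chords.
D: 18 bars × 5 beats = 90 beats; 3 beats/chord → 30 chords.
E: 18 bars × 4 beats = 72 beats; 3 beats/chord → 24 chords.
Total: 2 + 14 + 10 + 30 + 24 = 80.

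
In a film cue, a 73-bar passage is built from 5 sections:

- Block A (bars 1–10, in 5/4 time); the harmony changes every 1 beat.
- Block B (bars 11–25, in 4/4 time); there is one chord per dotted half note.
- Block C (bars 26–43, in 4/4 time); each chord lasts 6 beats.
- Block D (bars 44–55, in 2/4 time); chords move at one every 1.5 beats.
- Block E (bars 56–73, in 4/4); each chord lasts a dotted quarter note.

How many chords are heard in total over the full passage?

A: 10 bars × 5 beats = 50 beats; 1 beat/chord → 50 chords.
B: 15 bars × 4 beats = 60 beats; 3 beats/chord → 20 chords.
C: 18 bars × 4 beats = 72 beats; 6 beats/chord → 12 chords.
D: 12 bars × 2 beats = 24 beats; 1.5 beats/chord → 16 chords.
E: 18 bars × 4 beats = 72 beats; 1.5 beats/chord → 48 chords.
Total: 50 + 20 + 12 + 16 + 48 = 146.

146 chords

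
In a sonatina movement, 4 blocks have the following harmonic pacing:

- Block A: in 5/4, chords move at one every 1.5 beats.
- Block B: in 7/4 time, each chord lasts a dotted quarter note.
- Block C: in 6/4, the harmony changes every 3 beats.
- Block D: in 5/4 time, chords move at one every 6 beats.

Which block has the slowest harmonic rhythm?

Block D

A: each chord is 1.5 beats in 5/4, so 10/3 per bar.
B: each chord is 1.5 beats in 7/4, so 14/3 per bar.
C: each chord is 3 beats in 6/4, so 2 per bar.
D: each chord is 6 beats in 5/4, so 5/6 per bar.
Slowest is D at 5/6 chords/bar.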